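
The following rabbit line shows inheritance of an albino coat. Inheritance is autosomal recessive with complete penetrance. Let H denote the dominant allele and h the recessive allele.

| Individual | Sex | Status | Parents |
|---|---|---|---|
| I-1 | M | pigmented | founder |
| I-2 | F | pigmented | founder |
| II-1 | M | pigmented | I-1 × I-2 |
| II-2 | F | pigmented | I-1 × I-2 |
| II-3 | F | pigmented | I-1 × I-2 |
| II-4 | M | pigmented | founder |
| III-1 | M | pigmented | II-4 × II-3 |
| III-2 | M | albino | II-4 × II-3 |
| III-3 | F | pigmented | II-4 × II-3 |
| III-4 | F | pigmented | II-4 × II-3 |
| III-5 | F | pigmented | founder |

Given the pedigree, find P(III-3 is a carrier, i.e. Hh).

2/3

II-4 is pigmented so carries H and passed h to III-2 (hh), so II-4 is Hh.
II-3 is pigmented so carries H and passed h to III-2 (hh), so II-3 is Hh.
Their cross gives offspring ratios 1/4 HH : 1/2 Hh : 1/4 hh. Conditioning on III-3 being pigmented, P(Hh) = 1/2 / 3/4 = 2/3.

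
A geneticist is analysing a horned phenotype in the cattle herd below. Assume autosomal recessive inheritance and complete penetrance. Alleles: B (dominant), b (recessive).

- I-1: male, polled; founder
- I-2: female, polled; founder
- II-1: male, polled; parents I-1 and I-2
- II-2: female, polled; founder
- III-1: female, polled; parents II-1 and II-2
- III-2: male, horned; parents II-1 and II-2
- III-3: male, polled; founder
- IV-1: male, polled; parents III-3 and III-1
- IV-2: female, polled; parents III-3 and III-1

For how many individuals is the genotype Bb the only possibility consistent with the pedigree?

Obligate heterozygotes: II-1 is polled so carries B and passed b to III-2 (bb), so II-1 is Bb; II-2 is polled so carries B and passed b to III-2 (bb), so II-2 is Bb.
Every other individual is either homozygous by phenotype or has at least one consistent homozygous assignment, so the count is 2.

2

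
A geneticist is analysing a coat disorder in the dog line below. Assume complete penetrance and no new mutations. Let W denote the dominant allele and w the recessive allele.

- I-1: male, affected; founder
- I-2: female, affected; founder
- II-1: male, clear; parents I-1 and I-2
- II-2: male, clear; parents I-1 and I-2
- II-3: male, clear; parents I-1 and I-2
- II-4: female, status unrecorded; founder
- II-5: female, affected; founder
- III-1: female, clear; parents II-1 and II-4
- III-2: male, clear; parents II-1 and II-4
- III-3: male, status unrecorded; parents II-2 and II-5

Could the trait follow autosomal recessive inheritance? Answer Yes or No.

Under autosomal recessive, II-1 (clear, male) cannot arise from I-1 (affected) × I-2 (affected).

No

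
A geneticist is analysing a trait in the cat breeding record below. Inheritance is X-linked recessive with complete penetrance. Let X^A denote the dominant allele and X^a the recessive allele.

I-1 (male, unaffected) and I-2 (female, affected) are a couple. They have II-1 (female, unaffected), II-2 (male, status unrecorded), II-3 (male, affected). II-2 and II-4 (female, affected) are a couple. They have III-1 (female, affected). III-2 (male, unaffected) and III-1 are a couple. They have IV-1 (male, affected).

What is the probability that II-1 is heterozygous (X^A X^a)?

1

II-1 is unaffected so carries A and received a from I-2 (X^a X^a), so II-1 is X^A X^a, giving P(X^A X^a) = 1.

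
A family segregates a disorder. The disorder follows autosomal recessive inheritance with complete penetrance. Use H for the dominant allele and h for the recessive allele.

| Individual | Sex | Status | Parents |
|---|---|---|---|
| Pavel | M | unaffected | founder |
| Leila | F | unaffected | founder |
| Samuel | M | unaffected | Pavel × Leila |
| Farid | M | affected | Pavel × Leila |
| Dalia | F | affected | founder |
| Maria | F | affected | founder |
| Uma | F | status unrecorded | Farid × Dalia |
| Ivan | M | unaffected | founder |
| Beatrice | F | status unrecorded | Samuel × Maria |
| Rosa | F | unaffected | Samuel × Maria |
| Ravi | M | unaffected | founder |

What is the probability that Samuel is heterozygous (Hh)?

1/2

Pavel is unaffected so carries H and passed h to Farid (hh), so Pavel is Hh.
Leila is unaffected so carries H and passed h to Farid (hh), so Leila is Hh.
Their cross gives offspring ratios 1/4 HH : 1/2 Hh : 1/4 hh. Conditioning on Samuel being unaffected, P(Hh) = 1/2 / 3/4 = 2/3 before taking Samuel's own offspring into account.
Maria is affected, so Maria is hh.
Now use Samuel's offspring. Probability of each recorded status — unaffected daughter Rosa: 1/2 if Samuel is Hh, 1 if HH. (Beatrice: equally likely either way, so uninformative.)
Bayes: P(Hh) = 2/3·1/2 / (2/3·1/2 + 1/3·1) = 1/2.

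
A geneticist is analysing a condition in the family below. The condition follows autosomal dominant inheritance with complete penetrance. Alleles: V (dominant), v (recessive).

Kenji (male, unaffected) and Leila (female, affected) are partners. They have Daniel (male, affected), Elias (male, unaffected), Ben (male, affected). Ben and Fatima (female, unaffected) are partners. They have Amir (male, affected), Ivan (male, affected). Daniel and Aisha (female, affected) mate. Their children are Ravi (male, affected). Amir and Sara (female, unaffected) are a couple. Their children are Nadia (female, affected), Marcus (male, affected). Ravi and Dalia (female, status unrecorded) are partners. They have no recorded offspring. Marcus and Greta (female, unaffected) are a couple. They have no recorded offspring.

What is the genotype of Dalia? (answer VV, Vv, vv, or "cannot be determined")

Dalia's phenotype is unrecorded, and no parent or child forces a single allele at both positions; consistent genotype assignments exist with Dalia as VV or Vv or vv.

cannot be determined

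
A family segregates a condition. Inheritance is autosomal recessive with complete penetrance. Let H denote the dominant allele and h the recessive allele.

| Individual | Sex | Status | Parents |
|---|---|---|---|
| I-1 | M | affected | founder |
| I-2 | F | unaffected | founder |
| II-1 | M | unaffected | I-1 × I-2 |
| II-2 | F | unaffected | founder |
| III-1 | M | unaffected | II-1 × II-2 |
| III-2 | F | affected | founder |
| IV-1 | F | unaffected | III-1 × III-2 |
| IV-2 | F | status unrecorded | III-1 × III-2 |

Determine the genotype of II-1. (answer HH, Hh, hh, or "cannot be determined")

Hh

From phenotype alone, II-1 is HH or Hh.
II-1 is unaffected so carries H and received h from I-1 (hh), so II-1 is Hh.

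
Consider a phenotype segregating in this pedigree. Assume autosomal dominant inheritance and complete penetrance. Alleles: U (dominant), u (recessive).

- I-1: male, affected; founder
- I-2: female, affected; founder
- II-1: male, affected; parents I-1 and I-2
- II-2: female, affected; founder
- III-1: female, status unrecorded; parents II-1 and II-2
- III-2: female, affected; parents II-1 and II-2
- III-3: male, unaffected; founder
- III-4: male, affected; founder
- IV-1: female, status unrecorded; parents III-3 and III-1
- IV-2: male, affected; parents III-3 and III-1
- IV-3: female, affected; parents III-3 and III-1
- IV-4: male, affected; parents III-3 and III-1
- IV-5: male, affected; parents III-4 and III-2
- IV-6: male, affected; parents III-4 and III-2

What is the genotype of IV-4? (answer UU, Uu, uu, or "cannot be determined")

Uu

From phenotype alone, IV-4 is UU or Uu.
IV-4 is affected so carries U and received u from III-3 (uu), so IV-4 is Uu.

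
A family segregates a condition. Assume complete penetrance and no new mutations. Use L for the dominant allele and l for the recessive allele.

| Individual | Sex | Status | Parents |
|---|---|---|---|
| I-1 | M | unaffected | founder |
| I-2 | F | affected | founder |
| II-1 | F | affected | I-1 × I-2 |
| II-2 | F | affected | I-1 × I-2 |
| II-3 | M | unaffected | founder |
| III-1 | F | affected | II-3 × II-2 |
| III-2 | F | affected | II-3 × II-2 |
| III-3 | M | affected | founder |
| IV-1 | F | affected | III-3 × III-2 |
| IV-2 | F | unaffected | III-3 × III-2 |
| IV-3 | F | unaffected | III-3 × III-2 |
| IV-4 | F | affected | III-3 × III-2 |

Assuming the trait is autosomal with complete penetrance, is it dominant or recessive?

III-3 and III-2 are both affected yet have an unaffected child IV-2. Under a recessive model two affected parents are homozygous and every child would be affected, so the trait cannot be recessive.

dominant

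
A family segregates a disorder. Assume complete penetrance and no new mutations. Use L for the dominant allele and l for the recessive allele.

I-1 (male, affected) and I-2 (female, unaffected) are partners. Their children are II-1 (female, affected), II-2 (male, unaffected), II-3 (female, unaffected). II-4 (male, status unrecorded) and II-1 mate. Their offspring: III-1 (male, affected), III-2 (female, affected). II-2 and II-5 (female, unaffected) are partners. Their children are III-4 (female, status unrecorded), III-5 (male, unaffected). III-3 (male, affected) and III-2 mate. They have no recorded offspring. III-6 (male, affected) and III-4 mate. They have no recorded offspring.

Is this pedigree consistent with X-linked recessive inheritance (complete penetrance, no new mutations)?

Yes

A consistent assignment under X-linked recessive exists: I-1 X^l Y, I-2 X^L X^l, II-1 X^l X^l, II-2 X^L Y, II-3 X^L X^l, II-4 X^l Y, II-5 X^L X^L, III-1 X^l Y, III-2 X^l X^l, III-3 X^l Y, III-4 X^L X^L, III-5 X^L Y, III-6 X^l Y.
In this assignment every recorded phenotype matches its genotype and every non-founder's genotype is obtainable from its parents' genotypes, so the pedigree is consistent.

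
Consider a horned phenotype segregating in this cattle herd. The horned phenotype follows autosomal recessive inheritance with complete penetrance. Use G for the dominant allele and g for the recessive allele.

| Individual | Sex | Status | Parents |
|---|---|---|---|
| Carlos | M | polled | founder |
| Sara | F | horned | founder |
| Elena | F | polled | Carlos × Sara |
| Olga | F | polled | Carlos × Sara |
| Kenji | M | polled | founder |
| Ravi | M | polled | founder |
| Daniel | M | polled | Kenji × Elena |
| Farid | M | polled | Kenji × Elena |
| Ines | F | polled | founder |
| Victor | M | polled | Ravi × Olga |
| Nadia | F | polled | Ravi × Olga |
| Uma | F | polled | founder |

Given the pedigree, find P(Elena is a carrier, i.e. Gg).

Elena is polled so carries G and received g from Sara (gg), so Elena is Gg, giving P(Gg) = 1.

1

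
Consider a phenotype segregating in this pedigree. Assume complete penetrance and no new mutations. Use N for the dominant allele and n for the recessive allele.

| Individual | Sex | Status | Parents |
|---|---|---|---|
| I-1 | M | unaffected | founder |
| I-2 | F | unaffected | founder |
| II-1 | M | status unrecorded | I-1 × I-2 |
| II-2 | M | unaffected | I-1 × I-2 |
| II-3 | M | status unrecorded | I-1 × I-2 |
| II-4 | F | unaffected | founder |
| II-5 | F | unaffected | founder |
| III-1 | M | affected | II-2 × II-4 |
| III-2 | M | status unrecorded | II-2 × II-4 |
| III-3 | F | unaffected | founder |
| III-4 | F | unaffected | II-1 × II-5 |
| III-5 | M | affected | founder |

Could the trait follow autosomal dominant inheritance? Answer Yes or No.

Under autosomal dominant, III-1 (affected, male) cannot arise from II-2 (unaffected) × II-4 (unaffected).

No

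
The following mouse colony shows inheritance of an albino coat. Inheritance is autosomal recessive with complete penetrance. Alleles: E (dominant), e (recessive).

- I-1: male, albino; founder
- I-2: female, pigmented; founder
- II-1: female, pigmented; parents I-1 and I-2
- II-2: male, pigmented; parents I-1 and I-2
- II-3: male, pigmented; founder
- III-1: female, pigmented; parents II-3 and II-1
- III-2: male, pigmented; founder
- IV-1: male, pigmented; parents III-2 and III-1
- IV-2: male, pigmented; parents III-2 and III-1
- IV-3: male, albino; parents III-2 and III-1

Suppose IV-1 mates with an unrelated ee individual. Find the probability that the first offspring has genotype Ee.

III-2 is pigmented so carries E and passed e to IV-3 (ee), so III-2 is Ee.
III-1 is pigmented so carries E and passed e to IV-3 (ee), so III-1 is Ee.
IV-1 is a pigmented offspring of III-2 (Ee) × III-1 (Ee), whose cross gives 1/4 EE : 1/2 Ee : 1/4 ee; conditioning on being pigmented, IV-1 is EE with probability 1/3, Ee with probability 2/3.
Summing over parental genotype combinations, P(offspring has genotype Ee) = 1/3·1 + 2/3·1/2 = 2/3.

2/3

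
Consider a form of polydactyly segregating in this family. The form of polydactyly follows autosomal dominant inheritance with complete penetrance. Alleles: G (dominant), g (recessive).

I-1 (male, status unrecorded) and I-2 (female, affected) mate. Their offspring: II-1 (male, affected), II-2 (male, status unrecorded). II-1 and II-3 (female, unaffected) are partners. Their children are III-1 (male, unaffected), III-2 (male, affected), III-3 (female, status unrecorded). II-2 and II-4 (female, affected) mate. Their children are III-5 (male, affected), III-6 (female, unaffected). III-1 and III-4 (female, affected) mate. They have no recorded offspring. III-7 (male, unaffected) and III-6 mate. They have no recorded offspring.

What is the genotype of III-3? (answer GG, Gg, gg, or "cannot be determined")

III-3's phenotype is unrecorded, and no parent or child forces a single allele at both positions; consistent genotype assignments exist with III-3 as Gg or gg.

cannot be determined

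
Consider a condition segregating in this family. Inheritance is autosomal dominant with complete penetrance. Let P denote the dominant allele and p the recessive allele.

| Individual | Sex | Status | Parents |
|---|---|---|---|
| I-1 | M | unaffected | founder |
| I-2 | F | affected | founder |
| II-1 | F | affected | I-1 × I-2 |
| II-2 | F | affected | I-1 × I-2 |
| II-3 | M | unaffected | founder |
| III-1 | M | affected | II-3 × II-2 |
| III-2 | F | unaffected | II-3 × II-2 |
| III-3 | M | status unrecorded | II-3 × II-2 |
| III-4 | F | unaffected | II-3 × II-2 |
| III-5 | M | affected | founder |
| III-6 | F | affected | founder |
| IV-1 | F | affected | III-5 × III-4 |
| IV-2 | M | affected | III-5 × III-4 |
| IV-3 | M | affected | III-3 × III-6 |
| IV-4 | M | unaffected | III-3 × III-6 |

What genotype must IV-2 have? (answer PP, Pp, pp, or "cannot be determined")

Pp

From phenotype alone, IV-2 is PP or Pp.
IV-2 is affected so carries P and received p from III-4 (pp), so IV-2 is Pp.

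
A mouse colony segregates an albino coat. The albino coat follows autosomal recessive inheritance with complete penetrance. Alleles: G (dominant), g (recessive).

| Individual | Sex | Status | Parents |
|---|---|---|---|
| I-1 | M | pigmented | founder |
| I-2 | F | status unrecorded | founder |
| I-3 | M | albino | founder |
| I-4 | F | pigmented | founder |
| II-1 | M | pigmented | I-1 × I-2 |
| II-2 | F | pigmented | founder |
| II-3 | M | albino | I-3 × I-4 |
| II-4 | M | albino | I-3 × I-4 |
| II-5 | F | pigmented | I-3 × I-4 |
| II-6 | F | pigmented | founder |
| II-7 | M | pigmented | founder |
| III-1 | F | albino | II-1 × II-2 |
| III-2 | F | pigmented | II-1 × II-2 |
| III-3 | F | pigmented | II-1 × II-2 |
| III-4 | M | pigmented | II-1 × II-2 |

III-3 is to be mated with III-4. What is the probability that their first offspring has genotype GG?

4/9

II-1 is pigmented so carries G and passed g to III-1 (gg), so II-1 is Gg.
II-2 is pigmented so carries G and passed g to III-1 (gg), so II-2 is Gg.
III-3 is a pigmented offspring of II-1 (Gg) × II-2 (Gg), whose cross gives 1/4 GG : 1/2 Gg : 1/4 gg; conditioning on being pigmented, III-3 is GG with probability 1/3, Gg with probability 2/3.
III-4 is a pigmented offspring of II-1 (Gg) × II-2 (Gg), whose cross gives 1/4 GG : 1/2 Gg : 1/4 gg; conditioning on being pigmented, III-4 is GG with probability 1/3, Gg with probability 2/3.
Summing over parental genotype combinations, P(offspring has genotype GG) = 1/9·1 + 2/9·1/2 + 2/9·1/2 + 4/9·1/4 = 4/9.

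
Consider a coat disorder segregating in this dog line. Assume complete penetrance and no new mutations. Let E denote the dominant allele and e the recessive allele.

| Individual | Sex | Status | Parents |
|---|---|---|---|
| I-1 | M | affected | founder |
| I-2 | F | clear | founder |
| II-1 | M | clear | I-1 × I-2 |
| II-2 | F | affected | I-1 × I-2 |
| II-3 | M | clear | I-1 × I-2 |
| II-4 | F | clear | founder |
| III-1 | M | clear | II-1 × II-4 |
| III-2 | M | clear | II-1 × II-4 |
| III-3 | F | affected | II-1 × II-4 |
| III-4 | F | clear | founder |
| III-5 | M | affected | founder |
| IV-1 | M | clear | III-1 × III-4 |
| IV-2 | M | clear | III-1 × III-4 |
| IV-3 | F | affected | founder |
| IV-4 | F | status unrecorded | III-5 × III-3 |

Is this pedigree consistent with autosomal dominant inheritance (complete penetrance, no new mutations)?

Under autosomal dominant, III-3 (affected, female) cannot arise from II-1 (clear) × II-4 (clear).

No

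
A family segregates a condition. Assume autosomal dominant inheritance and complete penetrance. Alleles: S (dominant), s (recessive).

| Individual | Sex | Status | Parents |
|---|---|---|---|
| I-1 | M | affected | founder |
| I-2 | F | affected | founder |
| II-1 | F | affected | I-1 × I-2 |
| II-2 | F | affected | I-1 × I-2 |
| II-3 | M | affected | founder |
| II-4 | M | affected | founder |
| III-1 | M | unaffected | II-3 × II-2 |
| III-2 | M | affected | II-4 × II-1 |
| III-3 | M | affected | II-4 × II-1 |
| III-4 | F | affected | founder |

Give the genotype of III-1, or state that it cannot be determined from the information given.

III-1 is unaffected, so III-1 is ss.

ss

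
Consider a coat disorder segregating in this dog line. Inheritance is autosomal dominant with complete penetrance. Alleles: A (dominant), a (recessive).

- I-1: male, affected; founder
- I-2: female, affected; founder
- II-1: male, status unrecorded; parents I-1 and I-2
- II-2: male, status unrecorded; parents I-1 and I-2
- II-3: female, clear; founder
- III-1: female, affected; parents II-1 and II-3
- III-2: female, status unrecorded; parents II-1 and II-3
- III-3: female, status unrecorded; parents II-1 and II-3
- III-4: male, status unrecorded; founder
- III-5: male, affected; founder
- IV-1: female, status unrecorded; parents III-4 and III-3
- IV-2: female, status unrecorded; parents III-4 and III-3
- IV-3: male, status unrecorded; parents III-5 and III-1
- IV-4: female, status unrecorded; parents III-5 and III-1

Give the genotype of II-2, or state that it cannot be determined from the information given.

II-2's phenotype is unrecorded, and no parent or child forces a single allele at both positions; consistent genotype assignments exist with II-2 as AA or Aa or aa.

cannot be determined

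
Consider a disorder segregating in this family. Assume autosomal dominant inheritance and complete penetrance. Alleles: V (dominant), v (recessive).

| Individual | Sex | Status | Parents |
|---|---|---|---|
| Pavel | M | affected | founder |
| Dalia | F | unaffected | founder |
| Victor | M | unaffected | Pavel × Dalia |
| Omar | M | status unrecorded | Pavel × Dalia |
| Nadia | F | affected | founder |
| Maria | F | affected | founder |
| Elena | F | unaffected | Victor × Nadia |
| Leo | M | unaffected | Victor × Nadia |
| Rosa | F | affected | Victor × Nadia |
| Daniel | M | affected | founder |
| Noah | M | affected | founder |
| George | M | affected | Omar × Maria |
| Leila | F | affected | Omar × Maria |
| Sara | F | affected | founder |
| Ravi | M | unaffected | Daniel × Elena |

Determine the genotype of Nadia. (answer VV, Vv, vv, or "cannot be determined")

From phenotype alone, Nadia is VV or Vv.
Nadia is affected so carries V and passed v to Elena (vv), so Nadia is Vv.

Vv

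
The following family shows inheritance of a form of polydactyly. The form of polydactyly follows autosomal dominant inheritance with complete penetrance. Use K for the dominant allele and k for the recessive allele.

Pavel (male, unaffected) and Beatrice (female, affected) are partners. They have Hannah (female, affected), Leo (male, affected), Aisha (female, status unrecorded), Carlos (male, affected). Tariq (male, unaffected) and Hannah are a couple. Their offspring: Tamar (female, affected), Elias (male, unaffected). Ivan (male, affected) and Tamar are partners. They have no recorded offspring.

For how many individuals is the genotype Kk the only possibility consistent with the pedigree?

Obligate heterozygotes: Hannah is affected so carries K and received k from Pavel (kk), so Hannah is Kk; Leo is affected so carries K and received k from Pavel (kk), so Leo is Kk; Carlos is affected so carries K and received k from Pavel (kk), so Carlos is Kk; Tamar is affected so carries K and received k from Tariq (kk), so Tamar is Kk.
Every other individual is either homozygous by phenotype or has at least one consistent homozygous assignment, so the count is 4.

4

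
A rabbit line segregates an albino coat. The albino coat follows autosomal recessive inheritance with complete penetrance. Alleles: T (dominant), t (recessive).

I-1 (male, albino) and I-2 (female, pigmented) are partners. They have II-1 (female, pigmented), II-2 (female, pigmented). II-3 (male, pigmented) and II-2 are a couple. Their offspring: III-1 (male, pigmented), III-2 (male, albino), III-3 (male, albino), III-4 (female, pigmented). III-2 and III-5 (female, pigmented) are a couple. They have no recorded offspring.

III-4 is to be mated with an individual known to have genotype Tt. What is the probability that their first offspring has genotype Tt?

II-3 is pigmented so carries T and passed t to III-2 (tt), so II-3 is Tt.
II-2 is pigmented so carries T and received t from I-1 (tt), so II-2 is Tt.
III-4 is a pigmented offspring of II-3 (Tt) × II-2 (Tt), whose cross gives 1/4 TT : 1/2 Tt : 1/4 tt; conditioning on being pigmented, III-4 is TT with probability 1/3, Tt with probability 2/3.
Summing over parental genotype combinations, P(offspring has genotype Tt) = 1/3·1/2 + 2/3·1/2 = 1/2.

1/2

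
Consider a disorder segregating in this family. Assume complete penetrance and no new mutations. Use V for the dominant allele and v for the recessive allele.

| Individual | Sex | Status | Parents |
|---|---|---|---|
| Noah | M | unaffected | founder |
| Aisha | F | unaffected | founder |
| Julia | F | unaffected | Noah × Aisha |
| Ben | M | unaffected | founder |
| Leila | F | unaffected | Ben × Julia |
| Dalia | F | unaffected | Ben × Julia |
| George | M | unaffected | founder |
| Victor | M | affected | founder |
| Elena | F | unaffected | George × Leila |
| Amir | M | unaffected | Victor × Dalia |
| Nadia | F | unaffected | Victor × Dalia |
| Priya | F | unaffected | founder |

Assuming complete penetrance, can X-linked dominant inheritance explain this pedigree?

Under X-linked dominant, Nadia (unaffected, female) cannot arise from Victor (affected) × Dalia (unaffected).

No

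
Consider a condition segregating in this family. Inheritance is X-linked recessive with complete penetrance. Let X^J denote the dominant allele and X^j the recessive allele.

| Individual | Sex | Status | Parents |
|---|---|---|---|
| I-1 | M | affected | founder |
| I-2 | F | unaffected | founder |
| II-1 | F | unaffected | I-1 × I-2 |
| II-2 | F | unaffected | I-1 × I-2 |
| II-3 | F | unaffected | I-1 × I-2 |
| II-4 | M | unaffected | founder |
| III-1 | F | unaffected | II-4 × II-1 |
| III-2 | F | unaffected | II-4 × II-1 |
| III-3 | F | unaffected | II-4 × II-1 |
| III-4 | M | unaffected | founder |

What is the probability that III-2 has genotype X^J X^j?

1/2

II-4 is unaffected, so II-4 is X^J Y.
II-1 is unaffected so carries J and received j from I-1 (X^j Y), so II-1 is X^J X^j.
Their cross gives offspring ratios 1/2 X^J X^J : 1/2 X^J X^j. Conditioning on III-2 being unaffected, P(X^J X^j) = 1/2 / 1 = 1/2.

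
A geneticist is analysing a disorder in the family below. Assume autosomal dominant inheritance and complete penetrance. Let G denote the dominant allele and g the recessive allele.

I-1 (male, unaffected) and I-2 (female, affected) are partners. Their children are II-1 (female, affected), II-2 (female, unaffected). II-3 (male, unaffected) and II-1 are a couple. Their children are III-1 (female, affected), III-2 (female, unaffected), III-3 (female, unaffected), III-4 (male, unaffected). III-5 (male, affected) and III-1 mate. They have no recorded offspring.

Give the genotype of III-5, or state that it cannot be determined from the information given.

cannot be determined

III-5's phenotype allows GG or Gg, and no parent or child forces a single allele at both positions; consistent genotype assignments exist with III-5 as GG or Gg.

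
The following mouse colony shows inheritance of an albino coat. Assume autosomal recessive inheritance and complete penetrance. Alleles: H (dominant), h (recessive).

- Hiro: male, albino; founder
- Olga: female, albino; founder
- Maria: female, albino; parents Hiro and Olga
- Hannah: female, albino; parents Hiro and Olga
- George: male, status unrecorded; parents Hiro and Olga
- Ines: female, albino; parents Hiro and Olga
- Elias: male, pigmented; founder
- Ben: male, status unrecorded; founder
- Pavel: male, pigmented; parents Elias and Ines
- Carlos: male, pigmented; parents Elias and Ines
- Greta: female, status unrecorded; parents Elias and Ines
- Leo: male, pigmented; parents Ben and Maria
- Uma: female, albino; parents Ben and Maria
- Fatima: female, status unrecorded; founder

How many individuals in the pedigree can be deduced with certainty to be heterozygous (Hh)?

4

Obligate heterozygotes: Ben passed H to Leo (Hh, whose h came from Maria) and passed h to Uma (hh), so Ben is Hh; Pavel is pigmented so carries H and received h from Ines (hh), so Pavel is Hh; Carlos is pigmented so carries H and received h from Ines (hh), so Carlos is Hh; Leo is pigmented so carries H and received h from Maria (hh), so Leo is Hh.
Every other individual is either homozygous by phenotype or has at least one consistent homozygous assignment, so the count is 4.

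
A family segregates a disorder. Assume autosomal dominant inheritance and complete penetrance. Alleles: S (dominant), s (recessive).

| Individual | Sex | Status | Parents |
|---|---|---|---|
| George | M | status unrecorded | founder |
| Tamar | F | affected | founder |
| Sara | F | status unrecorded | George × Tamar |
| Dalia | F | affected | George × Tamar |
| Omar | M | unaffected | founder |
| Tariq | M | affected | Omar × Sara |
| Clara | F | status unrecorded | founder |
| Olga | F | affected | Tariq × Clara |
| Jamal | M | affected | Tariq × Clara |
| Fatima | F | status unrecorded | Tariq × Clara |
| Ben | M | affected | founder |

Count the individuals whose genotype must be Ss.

1

Obligate heterozygotes: Tariq is affected so carries S and received s from Omar (ss), so Tariq is Ss.
Every other individual is either homozygous by phenotype or has at least one consistent homozygous assignment, so the count is 1.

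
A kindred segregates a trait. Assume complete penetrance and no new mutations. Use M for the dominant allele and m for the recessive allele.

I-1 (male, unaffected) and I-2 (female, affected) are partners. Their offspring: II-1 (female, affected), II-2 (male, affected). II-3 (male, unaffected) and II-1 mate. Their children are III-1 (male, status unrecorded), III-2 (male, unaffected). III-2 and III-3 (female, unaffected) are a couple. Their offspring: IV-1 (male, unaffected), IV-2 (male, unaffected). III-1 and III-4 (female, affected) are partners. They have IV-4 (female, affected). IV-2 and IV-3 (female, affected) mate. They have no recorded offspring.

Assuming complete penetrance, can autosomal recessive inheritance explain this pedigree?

A consistent assignment under autosomal recessive exists: I-1 Mm, I-2 mm, II-1 mm, II-2 mm, II-3 MM, III-1 Mm, III-2 Mm, III-3 MM, III-4 mm, IV-1 MM, IV-2 MM, IV-3 mm, IV-4 mm.
In this assignment every recorded phenotype matches its genotype and every non-founder's genotype is obtainable from its parents' genotypes, so the pedigree is consistent.

Yes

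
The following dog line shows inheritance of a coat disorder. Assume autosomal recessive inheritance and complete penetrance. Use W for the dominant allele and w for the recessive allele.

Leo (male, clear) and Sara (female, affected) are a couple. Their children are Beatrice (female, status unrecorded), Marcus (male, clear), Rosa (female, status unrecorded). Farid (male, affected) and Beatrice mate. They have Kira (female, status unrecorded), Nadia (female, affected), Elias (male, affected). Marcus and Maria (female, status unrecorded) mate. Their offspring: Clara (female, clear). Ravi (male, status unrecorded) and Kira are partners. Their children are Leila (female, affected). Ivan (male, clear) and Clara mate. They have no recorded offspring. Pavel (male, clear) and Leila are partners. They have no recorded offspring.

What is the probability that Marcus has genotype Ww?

1

Marcus is clear so carries W and received w from Sara (ww), so Marcus is Ww, giving P(Ww) = 1.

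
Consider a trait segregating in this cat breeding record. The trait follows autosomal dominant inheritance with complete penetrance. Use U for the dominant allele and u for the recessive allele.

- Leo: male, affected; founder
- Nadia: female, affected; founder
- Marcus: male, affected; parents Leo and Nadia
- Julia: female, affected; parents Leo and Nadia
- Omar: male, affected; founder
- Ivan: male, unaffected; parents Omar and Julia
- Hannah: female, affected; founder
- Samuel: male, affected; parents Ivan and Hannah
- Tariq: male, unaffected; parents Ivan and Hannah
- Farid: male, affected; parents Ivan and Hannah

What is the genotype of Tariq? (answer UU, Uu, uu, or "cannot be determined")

uu

Tariq is unaffected, so Tariq is uu.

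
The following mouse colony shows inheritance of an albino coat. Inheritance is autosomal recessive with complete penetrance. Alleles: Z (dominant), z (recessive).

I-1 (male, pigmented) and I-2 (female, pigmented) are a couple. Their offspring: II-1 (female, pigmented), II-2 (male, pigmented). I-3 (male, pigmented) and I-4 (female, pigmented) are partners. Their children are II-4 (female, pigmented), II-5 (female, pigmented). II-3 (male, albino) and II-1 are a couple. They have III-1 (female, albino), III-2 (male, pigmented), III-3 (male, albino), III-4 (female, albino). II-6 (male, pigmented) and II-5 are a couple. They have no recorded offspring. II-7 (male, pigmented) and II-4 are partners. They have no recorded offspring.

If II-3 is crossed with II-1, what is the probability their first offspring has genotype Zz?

1/2

II-3 is albino, so II-3 is zz.
II-1 is pigmented so carries Z and passed z to III-1 (zz), so II-1 is Zz.
The cross gives 1/2 Zz : 1/2 zz, so P(offspring has genotype Zz) = 1/2.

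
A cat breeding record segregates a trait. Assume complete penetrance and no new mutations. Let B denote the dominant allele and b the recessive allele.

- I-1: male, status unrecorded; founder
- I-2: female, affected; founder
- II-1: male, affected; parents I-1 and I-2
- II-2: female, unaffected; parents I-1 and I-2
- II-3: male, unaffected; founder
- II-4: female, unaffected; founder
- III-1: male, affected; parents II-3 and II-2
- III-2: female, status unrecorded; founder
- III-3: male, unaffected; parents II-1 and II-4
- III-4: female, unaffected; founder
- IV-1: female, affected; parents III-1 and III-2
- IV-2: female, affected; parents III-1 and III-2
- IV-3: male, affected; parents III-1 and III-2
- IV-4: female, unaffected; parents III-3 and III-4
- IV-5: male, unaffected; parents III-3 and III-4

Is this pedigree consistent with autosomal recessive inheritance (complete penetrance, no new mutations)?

Yes

A consistent assignment under autosomal recessive exists: I-1 Bb, I-2 bb, II-1 bb, II-2 Bb, II-3 Bb, II-4 BB, III-1 bb, III-2 Bb, III-3 Bb, III-4 BB, IV-1 bb, IV-2 bb, IV-3 bb, IV-4 BB, IV-5 BB.
In this assignment every recorded phenotype matches its genotype and every non-founder's genotype is obtainable from its parents' genotypes, so the pedigree is consistent.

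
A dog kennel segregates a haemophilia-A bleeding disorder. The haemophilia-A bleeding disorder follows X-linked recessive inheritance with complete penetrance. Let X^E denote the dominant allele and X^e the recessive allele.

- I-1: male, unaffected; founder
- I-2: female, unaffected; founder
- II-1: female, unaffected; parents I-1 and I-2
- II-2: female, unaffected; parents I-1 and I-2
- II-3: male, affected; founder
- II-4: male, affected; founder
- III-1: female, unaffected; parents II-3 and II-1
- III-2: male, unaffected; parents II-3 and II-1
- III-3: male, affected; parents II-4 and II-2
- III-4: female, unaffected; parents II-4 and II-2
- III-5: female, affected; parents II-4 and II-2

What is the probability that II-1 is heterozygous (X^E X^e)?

I-1 is unaffected, so I-1 is X^E Y.
I-2 is unaffected so carries E and passed e to II-2 (X^E X^e, whose E came from I-1), so I-2 is X^E X^e.
Their cross gives offspring ratios 1/2 X^E X^E : 1/2 X^E X^e. Conditioning on II-1 being unaffected, P(X^E X^e) = 1/2 / 1 = 1/2 before taking II-1's own offspring into account.
II-3 is affected, so II-3 is X^e Y.
Now use II-1's offspring. Probability of each recorded status — unaffected daughter III-1: 1/2 if II-1 is X^E X^e, 1 if X^E X^E; unaffected son III-2: 1/2 if II-1 is X^E X^e, 1 if X^E X^E.
Bayes: P(X^E X^e) = 1/2·1/4 / (1/2·1/4 + 1/2·1) = 1/5.

1/5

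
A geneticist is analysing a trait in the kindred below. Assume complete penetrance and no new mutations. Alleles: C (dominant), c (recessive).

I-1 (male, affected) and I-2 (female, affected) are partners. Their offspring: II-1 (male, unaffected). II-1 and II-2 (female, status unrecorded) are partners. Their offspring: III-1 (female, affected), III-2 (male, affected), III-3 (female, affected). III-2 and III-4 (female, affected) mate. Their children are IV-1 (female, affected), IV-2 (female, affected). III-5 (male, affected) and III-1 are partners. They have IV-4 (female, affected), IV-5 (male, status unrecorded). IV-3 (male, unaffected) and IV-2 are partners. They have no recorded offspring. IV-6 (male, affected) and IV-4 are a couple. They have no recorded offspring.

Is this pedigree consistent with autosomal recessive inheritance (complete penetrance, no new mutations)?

Under autosomal recessive, II-1 (unaffected, male) cannot arise from I-1 (affected) × I-2 (affected).

No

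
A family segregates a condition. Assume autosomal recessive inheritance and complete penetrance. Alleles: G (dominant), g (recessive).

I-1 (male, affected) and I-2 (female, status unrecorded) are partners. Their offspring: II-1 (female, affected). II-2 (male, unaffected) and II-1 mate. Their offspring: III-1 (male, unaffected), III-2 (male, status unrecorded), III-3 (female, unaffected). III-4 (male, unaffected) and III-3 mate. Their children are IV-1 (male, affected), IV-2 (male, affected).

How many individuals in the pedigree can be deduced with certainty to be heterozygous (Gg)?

3

Obligate heterozygotes: III-1 is unaffected so carries G and received g from II-1 (gg), so III-1 is Gg; III-3 is unaffected so carries G and received g from II-1 (gg), so III-3 is Gg; III-4 is unaffected so carries G and passed g to IV-1 (gg), so III-4 is Gg.
Every other individual is either homozygous by phenotype or has at least one consistent homozygous assignment, so the count is 3.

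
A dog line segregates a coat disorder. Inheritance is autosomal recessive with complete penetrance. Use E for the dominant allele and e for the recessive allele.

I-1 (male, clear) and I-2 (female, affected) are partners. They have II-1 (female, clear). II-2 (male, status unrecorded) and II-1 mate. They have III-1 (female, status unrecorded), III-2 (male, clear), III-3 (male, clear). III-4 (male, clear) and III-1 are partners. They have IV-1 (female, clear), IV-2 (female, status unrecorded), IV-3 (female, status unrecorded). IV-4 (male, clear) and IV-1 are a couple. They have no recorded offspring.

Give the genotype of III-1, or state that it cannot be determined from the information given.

III-1's phenotype is unrecorded, and no parent or child forces a single allele at both positions; consistent genotype assignments exist with III-1 as EE or Ee or ee.

cannot be determined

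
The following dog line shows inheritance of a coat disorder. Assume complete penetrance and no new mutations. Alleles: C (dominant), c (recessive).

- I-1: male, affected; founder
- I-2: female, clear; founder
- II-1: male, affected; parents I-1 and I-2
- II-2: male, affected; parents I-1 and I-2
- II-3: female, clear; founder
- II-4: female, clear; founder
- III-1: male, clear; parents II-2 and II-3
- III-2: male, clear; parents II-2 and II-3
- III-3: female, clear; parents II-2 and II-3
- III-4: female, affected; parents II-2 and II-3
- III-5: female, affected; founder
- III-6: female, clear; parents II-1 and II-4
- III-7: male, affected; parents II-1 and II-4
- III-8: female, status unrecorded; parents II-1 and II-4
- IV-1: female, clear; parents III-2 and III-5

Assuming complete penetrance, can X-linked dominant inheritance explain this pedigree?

Under X-linked dominant, II-1 (affected, male) cannot arise from I-1 (affected) × I-2 (clear).

No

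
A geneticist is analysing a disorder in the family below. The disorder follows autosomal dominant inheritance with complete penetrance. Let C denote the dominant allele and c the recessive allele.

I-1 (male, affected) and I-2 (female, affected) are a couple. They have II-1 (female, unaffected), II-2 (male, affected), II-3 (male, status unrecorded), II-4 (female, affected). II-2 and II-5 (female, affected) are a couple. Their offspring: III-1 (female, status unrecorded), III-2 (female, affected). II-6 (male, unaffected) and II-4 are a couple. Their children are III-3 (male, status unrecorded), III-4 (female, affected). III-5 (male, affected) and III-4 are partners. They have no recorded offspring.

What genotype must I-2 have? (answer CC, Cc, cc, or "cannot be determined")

Cc

From phenotype alone, I-2 is CC or Cc.
I-2 is affected so carries C and passed c to II-1 (cc), so I-2 is Cc.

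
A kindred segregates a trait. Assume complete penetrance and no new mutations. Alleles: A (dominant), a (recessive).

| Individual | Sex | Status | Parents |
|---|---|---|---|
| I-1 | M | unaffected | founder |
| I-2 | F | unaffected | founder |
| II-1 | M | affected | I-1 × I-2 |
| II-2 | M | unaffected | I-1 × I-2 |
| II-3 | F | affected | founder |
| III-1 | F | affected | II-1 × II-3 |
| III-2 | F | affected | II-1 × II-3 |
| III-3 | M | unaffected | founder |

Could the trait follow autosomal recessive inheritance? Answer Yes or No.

Yes

A consistent assignment under autosomal recessive exists: I-1 Aa, I-2 Aa, II-1 aa, II-2 AA, II-3 aa, III-1 aa, III-2 aa, III-3 AA.
In this assignment every recorded phenotype matches its genotype and every non-founder's genotype is obtainable from its parents' genotypes, so the pedigree is consistent.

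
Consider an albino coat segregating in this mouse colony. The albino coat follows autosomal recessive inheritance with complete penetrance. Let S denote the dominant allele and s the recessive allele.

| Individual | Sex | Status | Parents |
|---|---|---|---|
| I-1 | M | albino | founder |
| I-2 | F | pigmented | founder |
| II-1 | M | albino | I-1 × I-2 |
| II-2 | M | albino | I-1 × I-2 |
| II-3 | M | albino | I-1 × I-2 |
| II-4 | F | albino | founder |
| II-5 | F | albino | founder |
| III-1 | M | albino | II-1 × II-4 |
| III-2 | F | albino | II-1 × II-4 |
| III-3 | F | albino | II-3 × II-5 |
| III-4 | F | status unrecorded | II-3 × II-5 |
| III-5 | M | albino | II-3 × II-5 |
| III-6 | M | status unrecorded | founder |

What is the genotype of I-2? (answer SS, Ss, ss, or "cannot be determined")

Ss

From phenotype alone, I-2 is SS or Ss.
I-2 is pigmented so carries S and passed s to II-1 (ss), so I-2 is Ss.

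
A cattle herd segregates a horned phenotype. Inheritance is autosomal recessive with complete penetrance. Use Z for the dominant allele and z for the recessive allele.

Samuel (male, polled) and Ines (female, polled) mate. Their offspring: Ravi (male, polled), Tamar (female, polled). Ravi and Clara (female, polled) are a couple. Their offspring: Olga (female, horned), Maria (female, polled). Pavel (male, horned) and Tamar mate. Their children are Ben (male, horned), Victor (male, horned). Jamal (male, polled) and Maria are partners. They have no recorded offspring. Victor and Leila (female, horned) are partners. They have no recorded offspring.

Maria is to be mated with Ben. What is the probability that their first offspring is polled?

Ravi is polled so carries Z and passed z to Olga (zz), so Ravi is Zz.
Clara is polled so carries Z and passed z to Olga (zz), so Clara is Zz.
Maria is a polled offspring of Ravi (Zz) × Clara (Zz), whose cross gives 1/4 ZZ : 1/2 Zz : 1/4 zz; conditioning on being polled, Maria is ZZ with probability 1/3, Zz with probability 2/3.
Ben is horned, so Ben is zz.
Summing over parental genotype combinations, P(offspring is polled) = 1/3·1 + 2/3·1/2 = 2/3.

2/3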